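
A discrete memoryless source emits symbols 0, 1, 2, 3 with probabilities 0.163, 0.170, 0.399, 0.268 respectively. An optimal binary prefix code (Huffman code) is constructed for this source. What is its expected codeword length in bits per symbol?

1.934 bits/symbol

Repeatedly combine the two least-probable nodes; the expected code length is the sum of the merged weights.
merge 163/1000 + 17/100 → 333/1000
merge 67/250 + 333/1000 → 601/1000
merge 399/1000 + 601/1000 → 1
L = 333/1000 + 601/1000 + 1 = 967/500 = 1.934 bits/symbol.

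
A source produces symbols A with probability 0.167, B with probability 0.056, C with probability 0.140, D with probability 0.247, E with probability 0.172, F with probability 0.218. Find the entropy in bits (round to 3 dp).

H = −Σ pᵢ log₂ pᵢ.
−0.167·log₂(0.167) = 0.4312
−0.056·log₂(0.056) = 0.2329
−0.140·log₂(0.140) = 0.3971
−0.247·log₂(0.247) = 0.4983
−0.172·log₂(0.172) = 0.4368
−0.218·log₂(0.218) = 0.4791
Sum ≈ 2.4754 → 2.475 bits.

2.475 bits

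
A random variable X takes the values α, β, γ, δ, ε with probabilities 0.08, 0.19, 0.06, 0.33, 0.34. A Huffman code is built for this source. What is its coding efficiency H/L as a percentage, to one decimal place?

Entropy H = −Σ p log₂ p ≈ 2.0473 bits.
Huffman merges: 3/50+2/25→7/50; 7/50+19/100→33/100; 33/100+33/100→33/50; 17/50+33/50→1. L = 213/100 ≈ 2.1300.
Efficiency = H/L = 2.0473/2.1300 = 96.1%.

96.1%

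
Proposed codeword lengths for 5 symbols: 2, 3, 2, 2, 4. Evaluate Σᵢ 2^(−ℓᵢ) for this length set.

0.9375

With common denominator 2^4 = 16: Σ 2^(−ℓᵢ) = 4/16 + 2/16 + 4/16 + 4/16 + 1/16 = 15/16 = 0.9375.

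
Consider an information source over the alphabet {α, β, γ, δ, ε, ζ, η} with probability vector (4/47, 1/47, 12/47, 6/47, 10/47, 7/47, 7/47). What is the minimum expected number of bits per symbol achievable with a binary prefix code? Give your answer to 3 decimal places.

Repeatedly combine the two least-probable nodes; the expected code length is the sum of the merged weights.
merge 1/47 + 4/47 → 5/47
merge 5/47 + 6/47 → 11/47
merge 7/47 + 7/47 → 14/47
merge 10/47 + 11/47 → 21/47
merge 12/47 + 14/47 → 26/47
merge 21/47 + 26/47 → 1
L = 5/47 + 11/47 + 14/47 + 21/47 + 26/47 + 1 = 124/47 ≈ 2.638 bits/symbol.

2.638 bits/symbol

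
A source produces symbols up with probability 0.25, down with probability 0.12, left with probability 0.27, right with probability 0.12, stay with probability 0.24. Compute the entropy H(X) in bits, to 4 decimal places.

2.2383 bits

H = −Σ pᵢ log₂ pᵢ.
−0.25·log₂(0.25) = 0.5000
−0.12·log₂(0.12) = 0.3671
−0.27·log₂(0.27) = 0.5100
−0.12·log₂(0.12) = 0.3671
−0.24·log₂(0.24) = 0.4941
Sum ≈ 2.2383 → 2.2383 bits.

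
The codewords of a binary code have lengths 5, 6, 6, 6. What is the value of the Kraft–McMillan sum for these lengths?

0.078125

With common denominator 2^6 = 64: Σ 2^(−ℓᵢ) = 2/64 + 1/64 + 1/64 + 1/64 = 5/64 = 0.078125.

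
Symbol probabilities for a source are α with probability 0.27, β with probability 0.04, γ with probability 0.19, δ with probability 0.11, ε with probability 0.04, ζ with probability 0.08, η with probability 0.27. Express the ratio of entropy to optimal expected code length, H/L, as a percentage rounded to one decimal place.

99.1%

Entropy H = −Σ p log₂ p ≈ 2.4886 bits.
Huffman merges: 1/25+1/25→2/25; 2/25+2/25→4/25; 11/100+4/25→27/100; 19/100+27/100→23/50; 27/100+27/100→27/50; 23/50+27/50→1. L = 251/100 ≈ 2.5100.
Efficiency = H/L = 2.4886/2.5100 = 99.1%.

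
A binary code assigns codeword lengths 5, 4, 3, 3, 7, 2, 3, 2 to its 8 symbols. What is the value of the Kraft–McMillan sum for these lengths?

0.9765625

With common denominator 2^7 = 128: Σ 2^(−ℓᵢ) = 4/128 + 8/128 + 16/128 + 16/128 + 1/128 + 32/128 + 16/128 + 32/128 = 125/128 = 0.9765625.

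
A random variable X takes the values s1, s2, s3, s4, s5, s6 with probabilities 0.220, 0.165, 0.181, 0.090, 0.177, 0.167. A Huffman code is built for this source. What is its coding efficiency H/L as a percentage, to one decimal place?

97.8%

Entropy H = −Σ p log₂ p ≈ 2.5419 bits.
Huffman merges: 9/100+33/200→51/200; 167/1000+177/1000→43/125; 181/1000+11/50→401/1000; 51/200+43/125→599/1000; 401/1000+599/1000→1. L = 2599/1000 ≈ 2.5990.
Efficiency = H/L = 2.5419/2.5990 = 97.8%.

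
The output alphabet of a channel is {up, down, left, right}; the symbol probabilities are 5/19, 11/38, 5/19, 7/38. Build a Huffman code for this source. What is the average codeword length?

Repeatedly combine the two least-probable nodes; the expected code length is the sum of the merged weights.
merge 7/38 + 5/19 → 17/38
merge 5/19 + 11/38 → 21/38
merge 17/38 + 21/38 → 1
L = 17/38 + 21/38 + 1 = 2 bits/symbol.

2 bits/symbol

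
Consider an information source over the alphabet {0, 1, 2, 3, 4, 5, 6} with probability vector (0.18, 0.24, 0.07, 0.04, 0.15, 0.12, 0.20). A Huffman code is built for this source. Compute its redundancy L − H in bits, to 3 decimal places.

Entropy H = −Σ p log₂ p ≈ 2.6357 bits.
Huffman merges: 1/25+7/100→11/100; 11/100+3/25→23/100; 3/20+9/50→33/100; 1/5+23/100→43/100; 6/25+33/100→57/100; 43/100+57/100→1. L = 267/100 ≈ 2.6700.
L − H = 2.6700 − 2.6357 = 0.034 bits.

0.034 bits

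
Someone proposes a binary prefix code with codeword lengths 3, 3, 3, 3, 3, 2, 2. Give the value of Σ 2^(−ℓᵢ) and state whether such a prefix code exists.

With common denominator 2^3 = 8: Σ 2^(−ℓᵢ) = 1/8 + 1/8 + 1/8 + 1/8 + 1/8 + 2/8 + 2/8 = 9/8 = 1.125.
Kraft's inequality requires Σ ≤ 1; here Σ = 1.125 > 1, so no such prefix code exists.

1.125; no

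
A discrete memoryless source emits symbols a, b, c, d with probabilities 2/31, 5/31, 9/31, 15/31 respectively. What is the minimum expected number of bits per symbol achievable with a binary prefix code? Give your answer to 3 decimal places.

Repeatedly combine the two least-probable nodes; the expected code length is the sum of the merged weights.
merge 2/31 + 5/31 → 7/31
merge 7/31 + 9/31 → 16/31
merge 15/31 + 16/31 → 1
L = 7/31 + 16/31 + 1 = 54/31 ≈ 1.742 bits/symbol.

1.742 bits/symbol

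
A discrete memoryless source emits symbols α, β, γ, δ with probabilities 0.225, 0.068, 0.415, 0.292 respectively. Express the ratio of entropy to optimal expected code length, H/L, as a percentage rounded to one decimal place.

Entropy H = −Σ p log₂ p ≈ 1.7931 bits.
Huffman merges: 17/250+9/40→293/1000; 73/250+293/1000→117/200; 83/200+117/200→1. L = 939/500 ≈ 1.8780.
Efficiency = H/L = 1.7931/1.8780 = 95.5%.

95.5%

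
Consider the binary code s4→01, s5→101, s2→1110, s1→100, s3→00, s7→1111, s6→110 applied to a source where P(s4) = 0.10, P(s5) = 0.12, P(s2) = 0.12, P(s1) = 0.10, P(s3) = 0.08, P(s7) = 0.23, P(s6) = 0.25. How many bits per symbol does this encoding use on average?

3.17 bits/symbol

L̄ = Σ pᵢ·ℓᵢ = 0.10·2 + 0.12·3 + 0.12·4 + 0.10·3 + 0.08·2 + 0.23·4 + 0.25·3 = 3.17 bits/symbol.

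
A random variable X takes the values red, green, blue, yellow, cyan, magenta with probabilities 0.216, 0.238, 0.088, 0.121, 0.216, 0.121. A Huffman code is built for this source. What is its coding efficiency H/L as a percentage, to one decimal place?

Entropy H = −Σ p log₂ p ≈ 2.4939 bits.
Huffman merges: 11/125+121/1000→209/1000; 121/1000+209/1000→33/100; 27/125+27/125→54/125; 119/500+33/100→71/125; 54/125+71/125→1. L = 2539/1000 ≈ 2.5390.
Efficiency = H/L = 2.4939/2.5390 = 98.2%.

98.2%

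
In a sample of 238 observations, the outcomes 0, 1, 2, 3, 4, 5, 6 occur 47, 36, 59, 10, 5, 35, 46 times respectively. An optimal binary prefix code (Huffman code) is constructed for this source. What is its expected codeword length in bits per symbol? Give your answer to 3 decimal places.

2.618 bits/symbol

Probabilities are the counts divided by 238.
Repeatedly combine the two least-probable nodes; the expected code length is the sum of the merged weights.
merge 5/238 + 5/119 → 15/238
merge 15/238 + 5/34 → 25/119
merge 18/119 + 23/119 → 41/119
merge 47/238 + 25/119 → 97/238
merge 59/238 + 41/119 → 141/238
merge 97/238 + 141/238 → 1
L = 15/238 + 25/119 + 41/119 + 97/238 + 141/238 + 1 = 89/34 ≈ 2.618 bits/symbol.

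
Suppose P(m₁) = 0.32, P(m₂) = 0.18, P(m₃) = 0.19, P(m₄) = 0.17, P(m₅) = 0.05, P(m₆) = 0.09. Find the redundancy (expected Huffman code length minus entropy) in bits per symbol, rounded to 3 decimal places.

Entropy H = −Σ p log₂ p ≈ 2.3899 bits.
Huffman merges: 1/20+9/100→7/50; 7/50+17/100→31/100; 9/50+19/100→37/100; 31/100+8/25→63/100; 37/100+63/100→1. L = 49/20 ≈ 2.4500.
L − H = 2.4500 − 2.3899 = 0.060 bits.

0.060 bits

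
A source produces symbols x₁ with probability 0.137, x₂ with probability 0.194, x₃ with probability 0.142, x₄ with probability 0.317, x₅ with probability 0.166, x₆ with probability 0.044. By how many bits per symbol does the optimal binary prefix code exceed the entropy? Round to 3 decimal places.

0.084 bits

Entropy H = −Σ p log₂ p ≈ 2.4055 bits.
Huffman merges: 11/250+137/1000→181/1000; 71/500+83/500→77/250; 181/1000+97/500→3/8; 77/250+317/1000→5/8; 3/8+5/8→1. L = 2489/1000 ≈ 2.4890.
L − H = 2.4890 − 2.4055 = 0.084 bits.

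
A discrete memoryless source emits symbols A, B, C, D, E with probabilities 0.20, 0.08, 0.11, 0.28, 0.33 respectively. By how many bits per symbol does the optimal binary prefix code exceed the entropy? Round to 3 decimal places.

Entropy H = −Σ p log₂ p ≈ 2.1482 bits.
Huffman merges: 2/25+11/100→19/100; 19/100+1/5→39/100; 7/25+33/100→61/100; 39/100+61/100→1. L = 219/100 ≈ 2.1900.
L − H = 2.1900 − 2.1482 = 0.042 bits.

0.042 bits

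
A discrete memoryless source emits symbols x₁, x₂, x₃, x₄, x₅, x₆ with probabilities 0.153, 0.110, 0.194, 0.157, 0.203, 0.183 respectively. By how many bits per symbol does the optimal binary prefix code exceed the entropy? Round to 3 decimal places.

Entropy H = −Σ p log₂ p ≈ 2.5584 bits.
Huffman merges: 11/100+153/1000→263/1000; 157/1000+183/1000→17/50; 97/500+203/1000→397/1000; 263/1000+17/50→603/1000; 397/1000+603/1000→1. L = 2603/1000 ≈ 2.6030.
L − H = 2.6030 − 2.5584 = 0.045 bits.

0.045 bits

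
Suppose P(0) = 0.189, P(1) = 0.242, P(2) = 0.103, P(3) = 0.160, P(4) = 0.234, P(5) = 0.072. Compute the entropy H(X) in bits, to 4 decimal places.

H = −Σ pᵢ log₂ pᵢ.
−0.189·log₂(0.189) = 0.4543
−0.242·log₂(0.242) = 0.4954
−0.103·log₂(0.103) = 0.3378
−0.160·log₂(0.160) = 0.4230
−0.234·log₂(0.234) = 0.4903
−0.072·log₂(0.072) = 0.2733
Sum ≈ 2.4740 → 2.4740 bits.

2.4740 bits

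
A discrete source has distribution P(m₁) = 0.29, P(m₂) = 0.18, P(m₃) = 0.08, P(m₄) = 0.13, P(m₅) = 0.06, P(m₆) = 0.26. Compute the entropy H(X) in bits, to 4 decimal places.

H = −Σ pᵢ log₂ pᵢ.
−0.29·log₂(0.29) = 0.5179
−0.18·log₂(0.18) = 0.4453
−0.08·log₂(0.08) = 0.2915
−0.13·log₂(0.13) = 0.3826
−0.06·log₂(0.06) = 0.2435
−0.26·log₂(0.26) = 0.5053
Sum ≈ 2.3862 → 2.3862 bits.

2.3862 bits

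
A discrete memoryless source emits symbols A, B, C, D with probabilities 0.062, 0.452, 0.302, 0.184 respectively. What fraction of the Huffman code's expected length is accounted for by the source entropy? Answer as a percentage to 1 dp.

96.9%

Entropy H = −Σ p log₂ p ≈ 1.7376 bits.
Huffman merges: 31/500+23/125→123/500; 123/500+151/500→137/250; 113/250+137/250→1. L = 897/500 ≈ 1.7940.
Efficiency = H/L = 1.7376/1.7940 = 96.9%.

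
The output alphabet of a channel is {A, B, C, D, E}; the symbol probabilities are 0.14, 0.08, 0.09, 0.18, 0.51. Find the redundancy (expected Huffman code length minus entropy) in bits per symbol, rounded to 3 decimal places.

Entropy H = −Σ p log₂ p ≈ 1.9420 bits.
Huffman merges: 2/25+9/100→17/100; 7/50+17/100→31/100; 9/50+31/100→49/100; 49/100+51/100→1. L = 197/100 ≈ 1.9700.
L − H = 1.9700 − 1.9420 = 0.028 bits.

0.028 bits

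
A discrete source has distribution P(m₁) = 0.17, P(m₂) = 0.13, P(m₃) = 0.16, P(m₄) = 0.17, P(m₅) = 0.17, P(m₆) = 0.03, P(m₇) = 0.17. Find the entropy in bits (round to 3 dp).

2.696 bits

H = −Σ pᵢ log₂ pᵢ.
−0.17·log₂(0.17) = 0.4346
−0.13·log₂(0.13) = 0.3826
−0.16·log₂(0.16) = 0.4230
−0.17·log₂(0.17) = 0.4346
−0.17·log₂(0.17) = 0.4346
−0.03·log₂(0.03) = 0.1518
−0.17·log₂(0.17) = 0.4346
Sum ≈ 2.6958 → 2.696 bits.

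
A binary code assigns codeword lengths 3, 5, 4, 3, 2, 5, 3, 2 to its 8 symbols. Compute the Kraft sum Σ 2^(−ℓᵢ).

1

With common denominator 2^5 = 32: Σ 2^(−ℓᵢ) = 4/32 + 1/32 + 2/32 + 4/32 + 8/32 + 1/32 + 4/32 + 8/32 = 32/32 = 1.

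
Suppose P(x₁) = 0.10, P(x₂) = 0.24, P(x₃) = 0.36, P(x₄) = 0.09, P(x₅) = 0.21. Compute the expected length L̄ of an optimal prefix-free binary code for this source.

Repeatedly combine the two least-probable nodes; the expected code length is the sum of the merged weights.
merge 9/100 + 1/10 → 19/100
merge 19/100 + 21/100 → 2/5
merge 6/25 + 9/25 → 3/5
merge 2/5 + 3/5 → 1
L = 19/100 + 2/5 + 3/5 + 1 = 219/100 = 2.19 bits/symbol.

2.19 bits/symbol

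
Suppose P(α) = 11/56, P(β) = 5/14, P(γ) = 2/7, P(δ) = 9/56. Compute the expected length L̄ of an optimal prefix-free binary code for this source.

2 bits/symbol

Repeatedly combine the two least-probable nodes; the expected code length is the sum of the merged weights.
merge 9/56 + 11/56 → 5/14
merge 2/7 + 5/14 → 9/14
merge 5/14 + 9/14 → 1
L = 5/14 + 9/14 + 1 = 2 bits/symbol.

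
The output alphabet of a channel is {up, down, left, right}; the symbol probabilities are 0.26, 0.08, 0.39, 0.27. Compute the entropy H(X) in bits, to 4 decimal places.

H = −Σ pᵢ log₂ pᵢ.
−0.26·log₂(0.26) = 0.5053
−0.08·log₂(0.08) = 0.2915
−0.39·log₂(0.39) = 0.5298
−0.27·log₂(0.27) = 0.5100
Sum ≈ 1.8366 → 1.8366 bits.

1.8366 bits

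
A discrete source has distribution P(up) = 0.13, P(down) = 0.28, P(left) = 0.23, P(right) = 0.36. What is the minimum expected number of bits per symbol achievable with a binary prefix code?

2 bits/symbol

Repeatedly combine the two least-probable nodes; the expected code length is the sum of the merged weights.
merge 13/100 + 23/100 → 9/25
merge 7/25 + 9/25 → 16/25
merge 9/25 + 16/25 → 1
L = 9/25 + 16/25 + 1 = 2 bits/symbol.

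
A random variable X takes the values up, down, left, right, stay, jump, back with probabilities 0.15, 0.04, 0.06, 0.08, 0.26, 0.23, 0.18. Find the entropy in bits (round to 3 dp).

2.570 bits

H = −Σ pᵢ log₂ pᵢ.
−0.15·log₂(0.15) = 0.4105
−0.04·log₂(0.04) = 0.1858
−0.06·log₂(0.06) = 0.2435
−0.08·log₂(0.08) = 0.2915
−0.26·log₂(0.26) = 0.5053
−0.23·log₂(0.23) = 0.4877
−0.18·log₂(0.18) = 0.4453
Sum ≈ 2.5696 → 2.570 bits.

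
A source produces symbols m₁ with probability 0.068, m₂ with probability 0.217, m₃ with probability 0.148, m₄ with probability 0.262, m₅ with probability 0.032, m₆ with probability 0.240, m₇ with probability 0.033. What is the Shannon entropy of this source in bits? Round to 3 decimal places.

H = −Σ pᵢ log₂ pᵢ.
−0.068·log₂(0.068) = 0.2637
−0.217·log₂(0.217) = 0.4783
−0.148·log₂(0.148) = 0.4079
−0.262·log₂(0.262) = 0.5063
−0.032·log₂(0.032) = 0.1589
−0.240·log₂(0.240) = 0.4941
−0.033·log₂(0.033) = 0.1624
Sum ≈ 2.4717 → 2.472 bits.

2.472 bits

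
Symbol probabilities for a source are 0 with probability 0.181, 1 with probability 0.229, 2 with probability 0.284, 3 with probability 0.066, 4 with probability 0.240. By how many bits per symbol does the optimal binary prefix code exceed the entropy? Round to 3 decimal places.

0.045 bits

Entropy H = −Σ p log₂ p ≈ 2.2020 bits.
Huffman merges: 33/500+181/1000→247/1000; 229/1000+6/25→469/1000; 247/1000+71/250→531/1000; 469/1000+531/1000→1. L = 2247/1000 ≈ 2.2470.
L − H = 2.2470 − 2.2020 = 0.045 bits.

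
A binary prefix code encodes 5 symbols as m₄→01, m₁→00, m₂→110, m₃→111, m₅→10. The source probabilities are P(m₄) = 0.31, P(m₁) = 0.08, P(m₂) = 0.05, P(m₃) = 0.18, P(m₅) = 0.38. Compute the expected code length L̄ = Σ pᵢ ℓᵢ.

2.23 bits/symbol

L̄ = Σ pᵢ·ℓᵢ = 0.31·2 + 0.08·2 + 0.05·3 + 0.18·3 + 0.38·2 = 2.23 bits/symbol.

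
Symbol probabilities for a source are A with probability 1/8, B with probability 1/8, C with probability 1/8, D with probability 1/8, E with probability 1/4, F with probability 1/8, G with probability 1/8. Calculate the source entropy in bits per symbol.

Each probability is a power of 1/2, so log₂(1/p) is an integer.
H = Σ p·log₂(1/p) = 1/8·3 + 1/8·3 + 1/8·3 + 1/8·3 + 1/4·2 + 1/8·3 + 1/8·3 = 2.75 bits.

2.75 bits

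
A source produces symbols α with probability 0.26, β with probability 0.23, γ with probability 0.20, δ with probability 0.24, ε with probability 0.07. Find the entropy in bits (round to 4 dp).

2.2200 bits

H = −Σ pᵢ log₂ pᵢ.
−0.26·log₂(0.26) = 0.5053
−0.23·log₂(0.23) = 0.4877
−0.20·log₂(0.20) = 0.4644
−0.24·log₂(0.24) = 0.4941
−0.07·log₂(0.07) = 0.2686
Sum ≈ 2.2200 → 2.2200 bits.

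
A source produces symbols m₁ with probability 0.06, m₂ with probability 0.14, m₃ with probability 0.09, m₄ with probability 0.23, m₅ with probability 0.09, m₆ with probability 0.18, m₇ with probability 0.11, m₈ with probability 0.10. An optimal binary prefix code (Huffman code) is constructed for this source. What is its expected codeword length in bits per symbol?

Repeatedly combine the two least-probable nodes; the expected code length is the sum of the merged weights.
merge 3/50 + 9/100 → 3/20
merge 9/100 + 1/10 → 19/100
merge 11/100 + 7/50 → 1/4
merge 3/20 + 9/50 → 33/100
merge 19/100 + 23/100 → 21/50
merge 1/4 + 33/100 → 29/50
merge 21/50 + 29/50 → 1
L = 3/20 + 19/100 + 1/4 + 33/100 + 21/50 + 29/50 + 1 = 73/25 = 2.92 bits/symbol.

2.92 bits/symbol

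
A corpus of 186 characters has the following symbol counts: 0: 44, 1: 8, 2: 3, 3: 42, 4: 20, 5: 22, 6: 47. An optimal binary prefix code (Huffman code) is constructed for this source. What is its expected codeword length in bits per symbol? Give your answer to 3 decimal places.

Probabilities are the counts divided by 186.
Repeatedly combine the two least-probable nodes; the expected code length is the sum of the merged weights.
merge 1/62 + 4/93 → 11/186
merge 11/186 + 10/93 → 1/6
merge 11/93 + 1/6 → 53/186
merge 7/31 + 22/93 → 43/93
merge 47/186 + 53/186 → 50/93
merge 43/93 + 50/93 → 1
L = 11/186 + 1/6 + 53/186 + 43/93 + 50/93 + 1 = 467/186 ≈ 2.511 bits/symbol.

2.511 bits/symbol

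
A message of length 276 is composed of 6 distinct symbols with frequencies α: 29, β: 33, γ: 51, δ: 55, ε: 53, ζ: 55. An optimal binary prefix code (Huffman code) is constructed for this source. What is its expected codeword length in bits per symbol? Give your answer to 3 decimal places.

2.601 bits/symbol

Probabilities are the counts divided by 276.
Repeatedly combine the two least-probable nodes; the expected code length is the sum of the merged weights.
merge 29/276 + 11/92 → 31/138
merge 17/92 + 53/276 → 26/69
merge 55/276 + 55/276 → 55/138
merge 31/138 + 26/69 → 83/138
merge 55/138 + 83/138 → 1
L = 31/138 + 26/69 + 55/138 + 83/138 + 1 = 359/138 ≈ 2.601 bits/symbol.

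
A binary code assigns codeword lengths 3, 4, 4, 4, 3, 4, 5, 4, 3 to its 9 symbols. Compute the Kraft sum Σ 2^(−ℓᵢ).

With common denominator 2^5 = 32: Σ 2^(−ℓᵢ) = 4/32 + 2/32 + 2/32 + 2/32 + 4/32 + 2/32 + 1/32 + 2/32 + 4/32 = 23/32 = 0.71875.

0.71875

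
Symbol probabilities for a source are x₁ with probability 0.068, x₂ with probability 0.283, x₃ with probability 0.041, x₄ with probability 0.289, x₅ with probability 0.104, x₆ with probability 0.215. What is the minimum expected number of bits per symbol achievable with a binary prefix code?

2.322 bits/symbol

Repeatedly combine the two least-probable nodes; the expected code length is the sum of the merged weights.
merge 41/1000 + 17/250 → 109/1000
merge 13/125 + 109/1000 → 213/1000
merge 213/1000 + 43/200 → 107/250
merge 283/1000 + 289/1000 → 143/250
merge 107/250 + 143/250 → 1
L = 109/1000 + 213/1000 + 107/250 + 143/250 + 1 = 1161/500 = 2.322 bits/symbol.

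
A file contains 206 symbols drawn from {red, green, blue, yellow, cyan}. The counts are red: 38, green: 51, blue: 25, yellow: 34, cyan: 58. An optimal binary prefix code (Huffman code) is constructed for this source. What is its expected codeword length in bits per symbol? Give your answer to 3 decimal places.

Probabilities are the counts divided by 206.
Repeatedly combine the two least-probable nodes; the expected code length is the sum of the merged weights.
merge 25/206 + 17/103 → 59/206
merge 19/103 + 51/206 → 89/206
merge 29/103 + 59/206 → 117/206
merge 89/206 + 117/206 → 1
L = 59/206 + 89/206 + 117/206 + 1 = 471/206 ≈ 2.286 bits/symbol.

2.286 bits/symbol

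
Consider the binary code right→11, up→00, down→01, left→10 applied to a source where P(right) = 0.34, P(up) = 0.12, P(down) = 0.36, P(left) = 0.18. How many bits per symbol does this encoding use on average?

2 bits/symbol

L̄ = Σ pᵢ·ℓᵢ = 0.34·2 + 0.12·2 + 0.36·2 + 0.18·2 = 2 bits/symbol.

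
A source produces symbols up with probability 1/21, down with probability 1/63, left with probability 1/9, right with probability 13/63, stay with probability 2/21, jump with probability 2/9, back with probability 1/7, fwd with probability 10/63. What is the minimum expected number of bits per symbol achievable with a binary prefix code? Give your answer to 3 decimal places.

2.794 bits/symbol

Repeatedly combine the two least-probable nodes; the expected code length is the sum of the merged weights.
merge 1/63 + 1/21 → 4/63
merge 4/63 + 2/21 → 10/63
merge 1/9 + 1/7 → 16/63
merge 10/63 + 10/63 → 20/63
merge 13/63 + 2/9 → 3/7
merge 16/63 + 20/63 → 4/7
merge 3/7 + 4/7 → 1
L = 4/63 + 10/63 + 16/63 + 20/63 + 3/7 + 4/7 + 1 = 176/63 ≈ 2.794 bits/symbol.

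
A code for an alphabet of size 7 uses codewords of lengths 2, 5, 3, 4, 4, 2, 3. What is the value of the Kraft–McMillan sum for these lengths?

With common denominator 2^5 = 32: Σ 2^(−ℓᵢ) = 8/32 + 1/32 + 4/32 + 2/32 + 2/32 + 8/32 + 4/32 = 29/32 = 0.90625.

0.90625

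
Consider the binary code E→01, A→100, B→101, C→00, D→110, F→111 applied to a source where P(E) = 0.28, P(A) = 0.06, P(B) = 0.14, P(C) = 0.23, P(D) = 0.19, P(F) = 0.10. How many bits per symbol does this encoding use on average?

2.49 bits/symbol

L̄ = Σ pᵢ·ℓᵢ = 0.28·2 + 0.06·3 + 0.14·3 + 0.23·2 + 0.19·3 + 0.10·3 = 2.49 bits/symbol.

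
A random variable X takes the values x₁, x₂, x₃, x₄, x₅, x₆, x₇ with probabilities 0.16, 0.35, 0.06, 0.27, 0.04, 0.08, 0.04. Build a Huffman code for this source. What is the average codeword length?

Repeatedly combine the two least-probable nodes; the expected code length is the sum of the merged weights.
merge 1/25 + 1/25 → 2/25
merge 3/50 + 2/25 → 7/50
merge 2/25 + 7/50 → 11/50
merge 4/25 + 11/50 → 19/50
merge 27/100 + 7/20 → 31/50
merge 19/50 + 31/50 → 1
L = 2/25 + 7/50 + 11/50 + 19/50 + 31/50 + 1 = 61/25 = 2.44 bits/symbol.

2.44 bits/symbol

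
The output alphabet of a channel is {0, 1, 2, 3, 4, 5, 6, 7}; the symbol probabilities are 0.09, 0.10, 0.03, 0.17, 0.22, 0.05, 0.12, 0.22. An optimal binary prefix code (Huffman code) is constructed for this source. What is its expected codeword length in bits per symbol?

Repeatedly combine the two least-probable nodes; the expected code length is the sum of the merged weights.
merge 3/100 + 1/20 → 2/25
merge 2/25 + 9/100 → 17/100
merge 1/10 + 3/25 → 11/50
merge 17/100 + 17/100 → 17/50
merge 11/50 + 11/50 → 11/25
merge 11/50 + 17/50 → 14/25
merge 11/25 + 14/25 → 1
L = 2/25 + 17/100 + 11/50 + 17/50 + 11/25 + 14/25 + 1 = 281/100 = 2.81 bits/symbol.

2.81 bits/symbol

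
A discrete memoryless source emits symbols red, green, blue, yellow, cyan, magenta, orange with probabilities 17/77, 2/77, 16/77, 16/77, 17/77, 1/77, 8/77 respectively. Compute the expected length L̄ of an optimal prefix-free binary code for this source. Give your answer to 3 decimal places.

2.532 bits/symbol

Repeatedly combine the two least-probable nodes; the expected code length is the sum of the merged weights.
merge 1/77 + 2/77 → 3/77
merge 3/77 + 8/77 → 1/7
merge 1/7 + 16/77 → 27/77
merge 16/77 + 17/77 → 3/7
merge 17/77 + 27/77 → 4/7
merge 3/7 + 4/7 → 1
L = 3/77 + 1/7 + 27/77 + 3/7 + 4/7 + 1 = 195/77 ≈ 2.532 bits/symbol.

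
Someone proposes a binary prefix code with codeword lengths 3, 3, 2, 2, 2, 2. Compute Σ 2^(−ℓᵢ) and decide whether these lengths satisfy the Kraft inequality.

1.25; no

With common denominator 2^3 = 8: Σ 2^(−ℓᵢ) = 1/8 + 1/8 + 2/8 + 2/8 + 2/8 + 2/8 = 10/8 = 1.25.
Kraft's inequality requires Σ ≤ 1; here Σ = 1.25 > 1, so no such prefix code exists.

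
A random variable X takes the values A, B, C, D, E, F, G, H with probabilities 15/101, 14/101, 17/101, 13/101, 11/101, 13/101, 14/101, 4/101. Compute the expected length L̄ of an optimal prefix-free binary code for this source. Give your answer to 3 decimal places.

Repeatedly combine the two least-probable nodes; the expected code length is the sum of the merged weights.
merge 4/101 + 11/101 → 15/101
merge 13/101 + 13/101 → 26/101
merge 14/101 + 14/101 → 28/101
merge 15/101 + 15/101 → 30/101
merge 17/101 + 26/101 → 43/101
merge 28/101 + 30/101 → 58/101
merge 43/101 + 58/101 → 1
L = 15/101 + 26/101 + 28/101 + 30/101 + 43/101 + 58/101 + 1 = 301/101 ≈ 2.980 bits/symbol.

2.980 bits/symbol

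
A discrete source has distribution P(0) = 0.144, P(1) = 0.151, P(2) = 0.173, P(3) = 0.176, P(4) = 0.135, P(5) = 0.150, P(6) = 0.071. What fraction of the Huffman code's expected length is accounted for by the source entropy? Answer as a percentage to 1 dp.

Entropy H = −Σ p log₂ p ≈ 2.7649 bits.
Huffman merges: 71/1000+27/200→103/500; 18/125+3/20→147/500; 151/1000+173/1000→81/250; 22/125+103/500→191/500; 147/500+81/250→309/500; 191/500+309/500→1. L = 353/125 ≈ 2.8240.
Efficiency = H/L = 2.7649/2.8240 = 97.9%.

97.9%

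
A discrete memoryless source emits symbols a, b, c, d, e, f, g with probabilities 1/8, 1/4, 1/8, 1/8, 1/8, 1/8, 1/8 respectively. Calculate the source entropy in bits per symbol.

2.75 bits

Each probability is a power of 1/2, so log₂(1/p) is an integer.
H = Σ p·log₂(1/p) = 1/8·3 + 1/4·2 + 1/8·3 + 1/8·3 + 1/8·3 + 1/8·3 + 1/8·3 = 2.75 bits.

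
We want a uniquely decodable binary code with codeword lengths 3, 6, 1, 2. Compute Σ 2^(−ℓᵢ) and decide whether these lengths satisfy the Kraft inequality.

With common denominator 2^6 = 64: Σ 2^(−ℓᵢ) = 8/64 + 1/64 + 32/64 + 16/64 = 57/64 = 0.890625.
Kraft's inequality requires Σ ≤ 1; here Σ = 0.890625 ≤ 1, so such a prefix code exists.

0.890625; yes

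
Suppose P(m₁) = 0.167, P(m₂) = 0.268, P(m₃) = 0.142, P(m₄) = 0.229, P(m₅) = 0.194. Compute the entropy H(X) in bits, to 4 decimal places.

2.2862 bits

H = −Σ pᵢ log₂ pᵢ.
−0.167·log₂(0.167) = 0.4312
−0.268·log₂(0.268) = 0.5091
−0.142·log₂(0.142) = 0.3999
−0.229·log₂(0.229) = 0.4870
−0.194·log₂(0.194) = 0.4590
Sum ≈ 2.2862 → 2.2862 bits.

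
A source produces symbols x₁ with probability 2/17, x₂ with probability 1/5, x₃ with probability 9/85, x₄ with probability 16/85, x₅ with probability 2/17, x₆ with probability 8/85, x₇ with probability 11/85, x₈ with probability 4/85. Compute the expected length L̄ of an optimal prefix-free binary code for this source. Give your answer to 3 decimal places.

2.941 bits/symbol

Repeatedly combine the two least-probable nodes; the expected code length is the sum of the merged weights.
merge 4/85 + 8/85 → 12/85
merge 9/85 + 2/17 → 19/85
merge 2/17 + 11/85 → 21/85
merge 12/85 + 16/85 → 28/85
merge 1/5 + 19/85 → 36/85
merge 21/85 + 28/85 → 49/85
merge 36/85 + 49/85 → 1
L = 12/85 + 19/85 + 21/85 + 28/85 + 36/85 + 49/85 + 1 = 50/17 ≈ 2.941 bits/symbol.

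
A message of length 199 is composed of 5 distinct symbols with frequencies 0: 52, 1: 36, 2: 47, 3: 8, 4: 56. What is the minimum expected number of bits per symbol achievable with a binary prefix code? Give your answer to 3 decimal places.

2.221 bits/symbol

Probabilities are the counts divided by 199.
Repeatedly combine the two least-probable nodes; the expected code length is the sum of the merged weights.
merge 8/199 + 36/199 → 44/199
merge 44/199 + 47/199 → 91/199
merge 52/199 + 56/199 → 108/199
merge 91/199 + 108/199 → 1
L = 44/199 + 91/199 + 108/199 + 1 = 442/199 ≈ 2.221 bits/symbol.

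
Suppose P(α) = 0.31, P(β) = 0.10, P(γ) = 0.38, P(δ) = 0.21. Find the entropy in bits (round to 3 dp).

1.859 bits

H = −Σ pᵢ log₂ pᵢ.
−0.31·log₂(0.31) = 0.5238
−0.10·log₂(0.10) = 0.3322
−0.38·log₂(0.38) = 0.5305
−0.21·log₂(0.21) = 0.4728
Sum ≈ 1.8593 → 1.859 bits.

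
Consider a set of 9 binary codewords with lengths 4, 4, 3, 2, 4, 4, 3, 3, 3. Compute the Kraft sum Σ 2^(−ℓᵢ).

1

With common denominator 2^4 = 16: Σ 2^(−ℓᵢ) = 1/16 + 1/16 + 2/16 + 4/16 + 1/16 + 1/16 + 2/16 + 2/16 + 2/16 = 16/16 = 1.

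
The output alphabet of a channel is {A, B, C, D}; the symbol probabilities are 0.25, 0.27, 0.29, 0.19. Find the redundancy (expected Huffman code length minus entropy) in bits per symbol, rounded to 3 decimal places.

Entropy H = −Σ p log₂ p ≈ 1.9832 bits.
Huffman merges: 19/100+1/4→11/25; 27/100+29/100→14/25; 11/25+14/25→1. L = 2 ≈ 2.0000.
L − H = 2.0000 − 1.9832 = 0.017 bits.

0.017 bits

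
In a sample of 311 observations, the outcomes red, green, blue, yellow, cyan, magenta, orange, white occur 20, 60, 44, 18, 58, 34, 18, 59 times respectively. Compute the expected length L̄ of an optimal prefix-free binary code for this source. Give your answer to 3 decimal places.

2.907 bits/symbol

Probabilities are the counts divided by 311.
Repeatedly combine the two least-probable nodes; the expected code length is the sum of the merged weights.
merge 18/311 + 18/311 → 36/311
merge 20/311 + 34/311 → 54/311
merge 36/311 + 44/311 → 80/311
merge 54/311 + 58/311 → 112/311
merge 59/311 + 60/311 → 119/311
merge 80/311 + 112/311 → 192/311
merge 119/311 + 192/311 → 1
L = 36/311 + 54/311 + 80/311 + 112/311 + 119/311 + 192/311 + 1 = 904/311 ≈ 2.907 bits/symbol.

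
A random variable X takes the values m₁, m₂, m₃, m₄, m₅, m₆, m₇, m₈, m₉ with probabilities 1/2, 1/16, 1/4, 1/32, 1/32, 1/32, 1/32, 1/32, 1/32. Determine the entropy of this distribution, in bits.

Each probability is a power of 1/2, so log₂(1/p) is an integer.
H = Σ p·log₂(1/p) = 1/2·1 + 1/16·4 + 1/4·2 + 1/32·5 + 1/32·5 + 1/32·5 + 1/32·5 + 1/32·5 + 1/32·5 = 2.1875 bits.

2.1875 bits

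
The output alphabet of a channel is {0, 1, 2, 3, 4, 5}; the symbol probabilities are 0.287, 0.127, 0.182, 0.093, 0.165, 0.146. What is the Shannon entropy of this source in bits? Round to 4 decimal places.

H = −Σ pᵢ log₂ pᵢ.
−0.287·log₂(0.287) = 0.5169
−0.127·log₂(0.127) = 0.3781
−0.182·log₂(0.182) = 0.4474
−0.093·log₂(0.093) = 0.3187
−0.165·log₂(0.165) = 0.4289
−0.146·log₂(0.146) = 0.4053
Sum ≈ 2.4952 → 2.4952 bits.

2.4952 bits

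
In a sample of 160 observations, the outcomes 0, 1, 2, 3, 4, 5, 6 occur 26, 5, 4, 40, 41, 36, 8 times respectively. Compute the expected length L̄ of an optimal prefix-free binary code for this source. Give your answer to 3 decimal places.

Probabilities are the counts divided by 160.
Repeatedly combine the two least-probable nodes; the expected code length is the sum of the merged weights.
merge 1/40 + 1/32 → 9/160
merge 1/20 + 9/160 → 17/160
merge 17/160 + 13/80 → 43/160
merge 9/40 + 1/4 → 19/40
merge 41/160 + 43/160 → 21/40
merge 19/40 + 21/40 → 1
L = 9/160 + 17/160 + 43/160 + 19/40 + 21/40 + 1 = 389/160 ≈ 2.431 bits/symbol.

2.431 bits/symbol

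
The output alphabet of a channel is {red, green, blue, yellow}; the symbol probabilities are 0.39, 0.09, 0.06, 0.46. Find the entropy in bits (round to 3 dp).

H = −Σ pᵢ log₂ pᵢ.
−0.39·log₂(0.39) = 0.5298
−0.09·log₂(0.09) = 0.3127
−0.06·log₂(0.06) = 0.2435
−0.46·log₂(0.46) = 0.5153
Sum ≈ 1.6013 → 1.601 bits.

1.601 bits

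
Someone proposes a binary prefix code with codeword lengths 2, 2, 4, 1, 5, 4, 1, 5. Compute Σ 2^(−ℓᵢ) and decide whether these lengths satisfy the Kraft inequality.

1.6875; no

With common denominator 2^5 = 32: Σ 2^(−ℓᵢ) = 8/32 + 8/32 + 2/32 + 16/32 + 1/32 + 2/32 + 16/32 + 1/32 = 54/32 = 1.6875.
Kraft's inequality requires Σ ≤ 1; here Σ = 1.6875 > 1, so no such prefix code exists.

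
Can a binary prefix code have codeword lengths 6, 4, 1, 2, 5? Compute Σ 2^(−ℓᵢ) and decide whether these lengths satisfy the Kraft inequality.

0.859375; yes

With common denominator 2^6 = 64: Σ 2^(−ℓᵢ) = 1/64 + 4/64 + 32/64 + 16/64 + 2/64 = 55/64 = 0.859375.
Kraft's inequality requires Σ ≤ 1; here Σ = 0.859375 ≤ 1, so such a prefix code exists.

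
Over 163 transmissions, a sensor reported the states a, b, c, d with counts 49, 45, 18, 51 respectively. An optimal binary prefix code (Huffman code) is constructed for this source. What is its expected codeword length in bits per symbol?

Probabilities are the counts divided by 163.
Repeatedly combine the two least-probable nodes; the expected code length is the sum of the merged weights.
merge 18/163 + 45/163 → 63/163
merge 49/163 + 51/163 → 100/163
merge 63/163 + 100/163 → 1
L = 63/163 + 100/163 + 1 = 2 bits/symbol.

2 bits/symbol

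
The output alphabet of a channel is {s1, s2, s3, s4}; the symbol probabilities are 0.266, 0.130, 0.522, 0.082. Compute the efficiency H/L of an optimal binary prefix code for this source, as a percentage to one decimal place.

Entropy H = −Σ p log₂ p ≈ 1.6763 bits.
Huffman merges: 41/500+13/100→53/250; 53/250+133/500→239/500; 239/500+261/500→1. L = 169/100 ≈ 1.6900.
Efficiency = H/L = 1.6763/1.6900 = 99.2%.

99.2%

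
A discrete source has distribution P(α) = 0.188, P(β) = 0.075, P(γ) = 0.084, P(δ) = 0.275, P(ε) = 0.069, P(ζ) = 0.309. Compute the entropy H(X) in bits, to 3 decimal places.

H = −Σ pᵢ log₂ pᵢ.
−0.188·log₂(0.188) = 0.4533
−0.075·log₂(0.075) = 0.2803
−0.084·log₂(0.084) = 0.3002
−0.275·log₂(0.275) = 0.5122
−0.069·log₂(0.069) = 0.2662
−0.309·log₂(0.309) = 0.5235
Sum ≈ 2.3356 → 2.336 bits.

2.336 bits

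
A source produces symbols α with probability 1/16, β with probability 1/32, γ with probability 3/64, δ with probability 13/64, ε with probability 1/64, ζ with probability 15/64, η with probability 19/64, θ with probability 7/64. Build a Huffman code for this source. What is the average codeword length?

2.5625 bits/symbol

Repeatedly combine the two least-probable nodes; the expected code length is the sum of the merged weights.
merge 1/64 + 1/32 → 3/64
merge 3/64 + 3/64 → 3/32
merge 1/16 + 3/32 → 5/32
merge 7/64 + 5/32 → 17/64
merge 13/64 + 15/64 → 7/16
merge 17/64 + 19/64 → 9/16
merge 7/16 + 9/16 → 1
L = 3/64 + 3/32 + 5/32 + 17/64 + 7/16 + 9/16 + 1 = 41/16 = 2.5625 bits/symbol.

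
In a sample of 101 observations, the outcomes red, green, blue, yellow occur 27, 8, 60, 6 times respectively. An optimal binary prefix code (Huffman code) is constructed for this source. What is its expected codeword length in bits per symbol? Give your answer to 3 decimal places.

Probabilities are the counts divided by 101.
Repeatedly combine the two least-probable nodes; the expected code length is the sum of the merged weights.
merge 6/101 + 8/101 → 14/101
merge 14/101 + 27/101 → 41/101
merge 41/101 + 60/101 → 1
L = 14/101 + 41/101 + 1 = 156/101 ≈ 1.545 bits/symbol.

1.545 bits/symbol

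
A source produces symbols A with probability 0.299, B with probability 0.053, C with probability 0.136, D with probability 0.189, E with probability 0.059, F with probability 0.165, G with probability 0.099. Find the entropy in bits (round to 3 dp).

H = −Σ pᵢ log₂ pᵢ.
−0.299·log₂(0.299) = 0.5208
−0.053·log₂(0.053) = 0.2246
−0.136·log₂(0.136) = 0.3915
−0.189·log₂(0.189) = 0.4543
−0.059·log₂(0.059) = 0.2409
−0.165·log₂(0.165) = 0.4289
−0.099·log₂(0.099) = 0.3303
Sum ≈ 2.5912 → 2.591 bits.

2.591 bits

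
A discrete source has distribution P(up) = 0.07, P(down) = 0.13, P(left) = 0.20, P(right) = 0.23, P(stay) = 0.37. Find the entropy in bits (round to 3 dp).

H = −Σ pᵢ log₂ pᵢ.
−0.07·log₂(0.07) = 0.2686
−0.13·log₂(0.13) = 0.3826
−0.20·log₂(0.20) = 0.4644
−0.23·log₂(0.23) = 0.4877
−0.37·log₂(0.37) = 0.5307
Sum ≈ 2.1340 → 2.134 bits.

2.134 bits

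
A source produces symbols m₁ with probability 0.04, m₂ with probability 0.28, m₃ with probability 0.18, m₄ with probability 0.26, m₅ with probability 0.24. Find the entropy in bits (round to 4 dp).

2.1447 bits

H = −Σ pᵢ log₂ pᵢ.
−0.04·log₂(0.04) = 0.1858
−0.28·log₂(0.28) = 0.5142
−0.18·log₂(0.18) = 0.4453
−0.26·log₂(0.26) = 0.5053
−0.24·log₂(0.24) = 0.4941
Sum ≈ 2.1447 → 2.1447 bits.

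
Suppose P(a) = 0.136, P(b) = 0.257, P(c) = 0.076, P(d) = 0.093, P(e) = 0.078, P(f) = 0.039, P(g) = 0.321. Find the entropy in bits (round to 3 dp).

H = −Σ pᵢ log₂ pᵢ.
−0.136·log₂(0.136) = 0.3915
−0.257·log₂(0.257) = 0.5038
−0.076·log₂(0.076) = 0.2826
−0.093·log₂(0.093) = 0.3187
−0.078·log₂(0.078) = 0.2871
−0.039·log₂(0.039) = 0.1825
−0.321·log₂(0.321) = 0.5262
Sum ≈ 2.4923 → 2.492 bits.

2.492 bits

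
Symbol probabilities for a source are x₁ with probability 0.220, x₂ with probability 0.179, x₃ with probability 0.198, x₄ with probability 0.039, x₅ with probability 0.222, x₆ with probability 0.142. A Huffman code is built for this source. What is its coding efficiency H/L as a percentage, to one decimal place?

96.5%

Entropy H = −Σ p log₂ p ≈ 2.4519 bits.
Huffman merges: 39/1000+71/500→181/1000; 179/1000+181/1000→9/25; 99/500+11/50→209/500; 111/500+9/25→291/500; 209/500+291/500→1. L = 2541/1000 ≈ 2.5410.
Efficiency = H/L = 2.4519/2.5410 = 96.5%.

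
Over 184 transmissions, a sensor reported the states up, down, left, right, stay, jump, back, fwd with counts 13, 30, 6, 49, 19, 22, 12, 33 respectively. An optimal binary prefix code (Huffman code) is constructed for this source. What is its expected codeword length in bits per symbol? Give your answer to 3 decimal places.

2.821 bits/symbol

Probabilities are the counts divided by 184.
Repeatedly combine the two least-probable nodes; the expected code length is the sum of the merged weights.
merge 3/92 + 3/46 → 9/92
merge 13/184 + 9/92 → 31/184
merge 19/184 + 11/92 → 41/184
merge 15/92 + 31/184 → 61/184
merge 33/184 + 41/184 → 37/92
merge 49/184 + 61/184 → 55/92
merge 37/92 + 55/92 → 1
L = 9/92 + 31/184 + 41/184 + 61/184 + 37/92 + 55/92 + 1 = 519/184 ≈ 2.821 bits/symbol.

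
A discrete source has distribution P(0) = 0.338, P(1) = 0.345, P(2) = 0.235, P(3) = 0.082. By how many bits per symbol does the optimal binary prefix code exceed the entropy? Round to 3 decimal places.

Entropy H = −Σ p log₂ p ≈ 1.8455 bits.
Huffman merges: 41/500+47/200→317/1000; 317/1000+169/500→131/200; 69/200+131/200→1. L = 493/250 ≈ 1.9720.
L − H = 1.9720 − 1.8455 = 0.127 bits.

0.127 bits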